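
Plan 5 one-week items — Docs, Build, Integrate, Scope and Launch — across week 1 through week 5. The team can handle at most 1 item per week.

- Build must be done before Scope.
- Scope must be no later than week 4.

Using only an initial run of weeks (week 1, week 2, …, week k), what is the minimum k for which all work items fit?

5 weeks

The precedence chain requires at least 2 distinct weeks.
With at most 1 per week and 5 work items, at least 5 weeks are needed.
5 works (last occupied week: week 5): for example Build in week 1, Launch in week 5, Integrate in week 4, Docs in week 3, Scope in week 2.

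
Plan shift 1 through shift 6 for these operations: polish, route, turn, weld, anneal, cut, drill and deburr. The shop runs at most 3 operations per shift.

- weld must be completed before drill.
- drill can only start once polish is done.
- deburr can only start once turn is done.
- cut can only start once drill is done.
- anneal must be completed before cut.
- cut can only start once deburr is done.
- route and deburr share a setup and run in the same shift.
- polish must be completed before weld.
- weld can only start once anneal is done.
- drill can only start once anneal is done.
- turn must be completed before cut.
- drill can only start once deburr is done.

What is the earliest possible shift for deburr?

Precedence pushes deburr to at least shift 2; downstream work caps deburr at shift 4.
deburr at shift 2 is achievable: anneal=shift 1; drill=shift 3; deburr=shift 2; polish=shift 1; cut=shift 4; weld=shift 2; turn=shift 1; route=shift 2.

shift 2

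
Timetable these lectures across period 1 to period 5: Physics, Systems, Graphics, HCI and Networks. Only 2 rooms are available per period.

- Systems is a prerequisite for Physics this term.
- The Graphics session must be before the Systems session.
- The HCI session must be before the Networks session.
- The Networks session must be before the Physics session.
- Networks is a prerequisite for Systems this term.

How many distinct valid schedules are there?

Splitting on Physics: it can be period 4 (2), period 5 (11). Listing each branch's schedules as (Systems, Graphics, HCI, Networks) by period number:
Physics=period 4: (3,1,1,2) (3,2,1,2) — 2.
Physics=period 5: (3,1,1,2) (3,2,1,2) (4,1,1,2) (4,1,1,3) (4,1,2,3) (4,2,1,2) (4,2,1,3) (4,2,2,3) (4,3,1,2) (4,3,1,3) (4,3,2,3) — 11.
Summing: 2 + 11 = 13.

13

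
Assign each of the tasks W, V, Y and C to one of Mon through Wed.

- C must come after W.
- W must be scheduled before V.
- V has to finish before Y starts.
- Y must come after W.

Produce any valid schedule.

C=Tue; Y=Wed; W=Mon; V=Tue

Checking: W(Mon) before C(Tue); V(Tue) before Y(Wed); W(Mon) before Y(Wed); W(Mon) before V(Tue).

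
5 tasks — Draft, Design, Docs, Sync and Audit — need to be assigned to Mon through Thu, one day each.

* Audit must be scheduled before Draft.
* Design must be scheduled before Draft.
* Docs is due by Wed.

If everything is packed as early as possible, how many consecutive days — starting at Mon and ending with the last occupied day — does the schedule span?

2

The precedence chain requires at least 2 distinct days.
2 works (last occupied day: Tue): for example Design=Mon; Audit=Mon; Docs=Mon; Sync=Mon; Draft=Tue.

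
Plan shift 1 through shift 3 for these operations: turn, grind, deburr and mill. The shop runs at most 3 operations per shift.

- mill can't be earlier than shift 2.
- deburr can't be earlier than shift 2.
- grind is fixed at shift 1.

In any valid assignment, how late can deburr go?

shift 3

Deburr is available from shift 2.
deburr at shift 3 is achievable: deburr=shift 3, turn=shift 1, mill=shift 2, grind=shift 1.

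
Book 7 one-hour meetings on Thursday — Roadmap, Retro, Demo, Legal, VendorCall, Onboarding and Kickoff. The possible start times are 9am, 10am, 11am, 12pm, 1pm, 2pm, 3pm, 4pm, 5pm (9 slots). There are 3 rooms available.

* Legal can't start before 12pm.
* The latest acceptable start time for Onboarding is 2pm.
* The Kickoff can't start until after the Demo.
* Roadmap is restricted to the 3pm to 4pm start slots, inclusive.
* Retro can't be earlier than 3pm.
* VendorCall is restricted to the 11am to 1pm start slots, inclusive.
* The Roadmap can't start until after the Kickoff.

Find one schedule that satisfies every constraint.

VendorCall in 11am; Kickoff in 10am; Retro in 3pm; Onboarding in 9am; Legal in 12pm; Demo in 9am; Roadmap in 3pm

Checking: Kickoff(10am) before Roadmap(3pm); Demo(9am) before Kickoff(10am); Onboarding=9am in [9am,2pm]; VendorCall=11am in [11am,1pm]; Legal=12pm in [12pm,5pm]; Retro=3pm in [3pm,5pm]; Roadmap=3pm in [3pm,4pm]; max 2 per slot (cap 3).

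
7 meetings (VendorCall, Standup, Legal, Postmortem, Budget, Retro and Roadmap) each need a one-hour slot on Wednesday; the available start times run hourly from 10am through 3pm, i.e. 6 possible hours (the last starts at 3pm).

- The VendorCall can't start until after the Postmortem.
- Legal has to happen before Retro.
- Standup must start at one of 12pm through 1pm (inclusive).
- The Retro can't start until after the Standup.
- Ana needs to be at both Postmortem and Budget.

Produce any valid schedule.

Roadmap -> 10am, VendorCall -> 11am, Postmortem -> 10am, Budget -> 11am, Legal -> 10am, Standup -> 12pm, Retro -> 1pm

Checking: Postmortem(10am) before VendorCall(11am); Standup(12pm) before Retro(1pm); Legal(10am) before Retro(1pm); Postmortem(10am) != Budget(11am); Standup=12pm in [12pm,1pm].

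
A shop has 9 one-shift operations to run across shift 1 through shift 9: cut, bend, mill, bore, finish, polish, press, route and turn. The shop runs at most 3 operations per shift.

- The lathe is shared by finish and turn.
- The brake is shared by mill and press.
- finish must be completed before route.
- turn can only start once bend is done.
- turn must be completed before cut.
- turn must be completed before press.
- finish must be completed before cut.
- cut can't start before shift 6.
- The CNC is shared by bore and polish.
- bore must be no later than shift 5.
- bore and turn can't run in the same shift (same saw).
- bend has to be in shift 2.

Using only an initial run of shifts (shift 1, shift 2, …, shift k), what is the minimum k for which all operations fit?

6

The precedence chain requires at least 3 distinct shifts.
With at most 3 per shift and 9 operations, at least 3 shifts are needed.
cut can't be placed before shift 6, so the schedule must run through at least shift 6.
6 works (last occupied shift: shift 6): for example polish in shift 2; mill in shift 1; press in shift 4; bend in shift 2; cut in shift 6; finish in shift 1; route in shift 2; turn in shift 3; bore in shift 1.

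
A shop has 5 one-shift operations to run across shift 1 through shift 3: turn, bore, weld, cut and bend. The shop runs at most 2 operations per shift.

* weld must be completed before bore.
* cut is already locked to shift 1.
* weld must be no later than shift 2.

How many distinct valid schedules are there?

Splitting on turn: it can be shift 1 (2), shift 2 (5), shift 3 (5). Listing each branch's schedules as (bore, weld, cut, bend) by shift number:
turn=shift 1: (3,2,1,2) (3,2,1,3) — 2.
turn=shift 2: (2,1,1,3) (3,1,1,2) (3,1,1,3) (3,2,1,1) (3,2,1,3) — 5.
turn=shift 3: (2,1,1,2) (2,1,1,3) (3,1,1,2) (3,2,1,1) (3,2,1,2) — 5.
Summing: 2 + 5 + 5 = 12.

12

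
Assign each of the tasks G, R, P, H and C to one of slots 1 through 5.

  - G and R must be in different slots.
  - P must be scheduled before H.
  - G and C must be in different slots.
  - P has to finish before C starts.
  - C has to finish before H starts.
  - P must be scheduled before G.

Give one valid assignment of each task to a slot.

P in 1; H in 3; G in 3; C in 2; R in 1

Checking: C(2) before H(3); P(1) before C(2); P(1) before G(3); P(1) before H(3); G(3) != R(1); G(3) != C(2).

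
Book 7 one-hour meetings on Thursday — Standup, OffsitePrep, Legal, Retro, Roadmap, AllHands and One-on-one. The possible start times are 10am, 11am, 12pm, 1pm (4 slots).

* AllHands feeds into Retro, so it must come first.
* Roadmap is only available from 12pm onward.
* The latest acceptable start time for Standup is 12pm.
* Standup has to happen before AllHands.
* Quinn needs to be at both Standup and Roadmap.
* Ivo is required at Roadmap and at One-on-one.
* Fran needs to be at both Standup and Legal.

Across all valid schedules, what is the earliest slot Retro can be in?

12pm

Precedence pushes Retro to at least 12pm.
Retro at 12pm is achievable: Standup=10am; Retro=12pm; Legal=11am; Roadmap=12pm; AllHands=11am; OffsitePrep=10am; One-on-one=10am.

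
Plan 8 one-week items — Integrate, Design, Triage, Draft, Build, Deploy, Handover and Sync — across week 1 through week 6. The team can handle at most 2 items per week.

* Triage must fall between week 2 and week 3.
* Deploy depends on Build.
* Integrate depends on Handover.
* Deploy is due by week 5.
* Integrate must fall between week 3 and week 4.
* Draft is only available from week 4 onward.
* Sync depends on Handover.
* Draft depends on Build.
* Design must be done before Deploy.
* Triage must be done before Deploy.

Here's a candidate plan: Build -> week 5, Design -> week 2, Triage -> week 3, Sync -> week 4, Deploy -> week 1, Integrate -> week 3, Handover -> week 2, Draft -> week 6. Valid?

No. Deploy depends on Build is not satisfied.

Deploy depends on Build — violated.
Sync depends on Handover — holds.
Triage must fall between week 2 and week 3 — holds.
The team can handle at most 2 items per week — holds.
Draft is only available from week 4 onward — holds.
Deploy is due by week 5 — holds.
Draft depends on Build — holds.
Integrate must fall between week 3 and week 4 — holds.
Triage must be done before Deploy — violated.
Design must be done before Deploy — violated.
Integrate depends on Handover — holds.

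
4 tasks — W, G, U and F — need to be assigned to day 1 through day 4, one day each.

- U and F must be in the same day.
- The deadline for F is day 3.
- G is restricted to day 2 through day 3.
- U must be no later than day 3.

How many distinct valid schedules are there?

24

Splitting on W: it can be day 1 (6), day 2 (6), day 3 (6), day 4 (6). Listing each branch's schedules as (G, U, F) by day number:
W=day 1: (2,1,1) (2,2,2) (2,3,3) (3,1,1) (3,2,2) (3,3,3) — 6.
W=day 2: (2,1,1) (2,2,2) (2,3,3) (3,1,1) (3,2,2) (3,3,3) — 6.
W=day 3: (2,1,1) (2,2,2) (2,3,3) (3,1,1) (3,2,2) (3,3,3) — 6.
W=day 4: (2,1,1) (2,2,2) (2,3,3) (3,1,1) (3,2,2) (3,3,3) — 6.
Summing: 6 + 6 + 6 + 6 = 24.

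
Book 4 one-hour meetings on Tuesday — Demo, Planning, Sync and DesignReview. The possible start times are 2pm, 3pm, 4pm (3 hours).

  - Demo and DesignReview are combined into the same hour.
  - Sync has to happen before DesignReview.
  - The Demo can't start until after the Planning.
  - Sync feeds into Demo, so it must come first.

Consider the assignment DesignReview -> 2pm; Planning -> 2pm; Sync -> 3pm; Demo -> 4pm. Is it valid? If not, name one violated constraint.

The Demo can't start until after the Planning — holds.
Demo and DesignReview are combined into the same hour — violated.
Sync feeds into Demo, so it must come first — holds.
Sync has to happen before DesignReview — violated.

Invalid. Demo and DesignReview are combined into the same hour.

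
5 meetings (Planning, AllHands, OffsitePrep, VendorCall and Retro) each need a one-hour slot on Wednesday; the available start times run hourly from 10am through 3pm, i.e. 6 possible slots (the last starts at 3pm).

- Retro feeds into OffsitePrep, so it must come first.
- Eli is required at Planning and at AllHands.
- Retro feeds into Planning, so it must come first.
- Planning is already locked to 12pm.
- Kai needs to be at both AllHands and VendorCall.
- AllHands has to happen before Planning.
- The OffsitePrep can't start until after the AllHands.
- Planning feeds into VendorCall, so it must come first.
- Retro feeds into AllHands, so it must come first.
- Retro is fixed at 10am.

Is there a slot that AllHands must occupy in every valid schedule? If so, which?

Retro is fixed at 10am and must come before AllHands, so AllHands is at least 11am.
Planning is fixed at 12pm and must come after AllHands, so AllHands is at most 11am.
So AllHands must be 11am.

11am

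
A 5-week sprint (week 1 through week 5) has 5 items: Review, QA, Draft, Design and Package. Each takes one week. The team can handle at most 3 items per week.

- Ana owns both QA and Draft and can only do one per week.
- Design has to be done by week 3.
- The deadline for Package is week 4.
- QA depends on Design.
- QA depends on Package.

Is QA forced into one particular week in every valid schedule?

QA can be week 2 (e.g. Review in week 1; Package in week 1; QA in week 2; Draft in week 3; Design in week 1) or week 3 (e.g. Design=week 1; QA=week 3; Draft=week 2; Package=week 1; Review=week 1).

No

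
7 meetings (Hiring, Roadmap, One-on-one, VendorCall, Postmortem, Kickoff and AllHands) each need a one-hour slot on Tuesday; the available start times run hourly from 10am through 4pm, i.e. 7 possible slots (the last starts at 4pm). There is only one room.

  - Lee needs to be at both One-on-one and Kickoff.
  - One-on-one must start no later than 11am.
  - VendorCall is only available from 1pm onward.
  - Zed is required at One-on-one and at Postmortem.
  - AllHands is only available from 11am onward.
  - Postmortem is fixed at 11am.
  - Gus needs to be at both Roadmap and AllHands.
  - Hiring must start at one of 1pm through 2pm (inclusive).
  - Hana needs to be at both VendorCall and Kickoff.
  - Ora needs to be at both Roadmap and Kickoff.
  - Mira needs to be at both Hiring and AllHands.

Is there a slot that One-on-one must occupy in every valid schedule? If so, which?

10am

One-on-one's window is 10am–11am.
Postmortem is fixed at 11am, and One-on-one can't share a slot with Postmortem.
So One-on-one must be 10am.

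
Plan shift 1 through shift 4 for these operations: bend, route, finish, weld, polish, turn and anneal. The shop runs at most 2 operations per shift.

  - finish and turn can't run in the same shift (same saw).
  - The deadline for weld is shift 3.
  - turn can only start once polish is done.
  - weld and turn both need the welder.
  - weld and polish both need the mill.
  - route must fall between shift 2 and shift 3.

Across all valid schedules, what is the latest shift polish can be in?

Downstream work caps polish at shift 3.
polish at shift 3 is achievable: anneal -> shift 3; turn -> shift 4; finish -> shift 2; polish -> shift 3; weld -> shift 1; route -> shift 2; bend -> shift 1.

shift 3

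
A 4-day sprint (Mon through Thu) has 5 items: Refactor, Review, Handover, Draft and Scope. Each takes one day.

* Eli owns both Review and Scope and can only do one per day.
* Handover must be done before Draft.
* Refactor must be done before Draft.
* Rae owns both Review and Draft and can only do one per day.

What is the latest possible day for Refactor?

Wed

Downstream work caps Refactor at Wed.
Refactor at Wed is achievable: Scope=Tue, Draft=Thu, Refactor=Wed, Review=Mon, Handover=Mon.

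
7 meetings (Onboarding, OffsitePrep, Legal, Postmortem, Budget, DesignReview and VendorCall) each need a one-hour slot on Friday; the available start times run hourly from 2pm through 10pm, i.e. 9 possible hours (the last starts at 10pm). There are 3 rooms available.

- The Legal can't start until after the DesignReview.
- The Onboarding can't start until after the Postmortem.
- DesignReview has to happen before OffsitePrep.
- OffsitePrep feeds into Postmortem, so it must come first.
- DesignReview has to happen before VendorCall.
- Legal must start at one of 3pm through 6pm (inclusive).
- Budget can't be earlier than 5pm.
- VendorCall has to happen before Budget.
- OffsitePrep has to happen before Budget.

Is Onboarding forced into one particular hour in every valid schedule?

Onboarding can be 5pm (e.g. Postmortem in 4pm; Budget in 5pm; OffsitePrep in 3pm; VendorCall in 3pm; DesignReview in 2pm; Legal in 3pm; Onboarding in 5pm) or 6pm (e.g. OffsitePrep -> 3pm, Legal -> 3pm, Postmortem -> 4pm, Onboarding -> 6pm, DesignReview -> 2pm, Budget -> 5pm, VendorCall -> 3pm).

No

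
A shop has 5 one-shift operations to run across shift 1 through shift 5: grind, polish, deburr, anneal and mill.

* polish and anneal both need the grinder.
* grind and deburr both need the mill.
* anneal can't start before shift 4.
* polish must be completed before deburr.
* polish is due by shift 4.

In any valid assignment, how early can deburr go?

shift 2

Precedence pushes deburr to at least shift 2.
deburr at shift 2 is achievable: anneal -> shift 4; mill -> shift 1; polish -> shift 1; grind -> shift 1; deburr -> shift 2.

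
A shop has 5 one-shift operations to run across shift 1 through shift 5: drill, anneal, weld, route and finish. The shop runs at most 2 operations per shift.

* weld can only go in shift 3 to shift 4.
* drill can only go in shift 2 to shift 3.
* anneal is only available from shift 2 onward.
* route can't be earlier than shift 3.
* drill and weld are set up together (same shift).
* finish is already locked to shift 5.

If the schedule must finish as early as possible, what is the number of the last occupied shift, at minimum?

5

With at most 2 per shift and 5 operations, at least 3 shifts are needed.
finish can't be placed before shift 5, so the schedule must run through at least shift 5.
5 works (last occupied shift: shift 5): for example anneal in shift 2, drill in shift 3, route in shift 4, weld in shift 3, finish in shift 5.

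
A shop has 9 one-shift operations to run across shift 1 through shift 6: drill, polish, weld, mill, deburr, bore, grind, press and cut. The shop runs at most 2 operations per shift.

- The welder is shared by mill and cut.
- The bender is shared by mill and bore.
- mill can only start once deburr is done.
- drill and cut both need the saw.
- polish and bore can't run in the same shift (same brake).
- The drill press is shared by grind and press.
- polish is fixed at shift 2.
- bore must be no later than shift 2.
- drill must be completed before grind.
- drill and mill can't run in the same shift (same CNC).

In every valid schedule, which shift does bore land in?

shift 1

bore's window is shift 1–shift 2.
polish is fixed at shift 2, and bore can't share a shift with polish.
So bore must be shift 1.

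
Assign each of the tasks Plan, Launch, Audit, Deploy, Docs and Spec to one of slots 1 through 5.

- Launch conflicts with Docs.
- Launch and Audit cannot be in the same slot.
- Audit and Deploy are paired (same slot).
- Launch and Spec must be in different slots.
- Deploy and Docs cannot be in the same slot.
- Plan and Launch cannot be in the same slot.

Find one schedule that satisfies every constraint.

Plan=1, Docs=3, Launch=2, Spec=1, Deploy=1, Audit=1

Checking: Launch(2) != Spec(1); Plan(1) != Launch(2); Deploy(1) != Docs(3); Launch(2) != Docs(3); Launch(2) != Audit(1); Audit = Deploy = 1.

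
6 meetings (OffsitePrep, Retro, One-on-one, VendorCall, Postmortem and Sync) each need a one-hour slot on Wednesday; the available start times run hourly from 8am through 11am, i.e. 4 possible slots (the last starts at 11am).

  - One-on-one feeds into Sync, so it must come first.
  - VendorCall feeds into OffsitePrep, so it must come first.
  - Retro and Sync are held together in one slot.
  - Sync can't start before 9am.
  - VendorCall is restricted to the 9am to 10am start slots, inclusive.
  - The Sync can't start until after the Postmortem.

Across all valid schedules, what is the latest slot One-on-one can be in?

10am

Downstream work caps One-on-one at 10am.
One-on-one at 10am is achievable: OffsitePrep -> 10am, Postmortem -> 8am, Retro -> 11am, VendorCall -> 9am, Sync -> 11am, One-on-one -> 10am.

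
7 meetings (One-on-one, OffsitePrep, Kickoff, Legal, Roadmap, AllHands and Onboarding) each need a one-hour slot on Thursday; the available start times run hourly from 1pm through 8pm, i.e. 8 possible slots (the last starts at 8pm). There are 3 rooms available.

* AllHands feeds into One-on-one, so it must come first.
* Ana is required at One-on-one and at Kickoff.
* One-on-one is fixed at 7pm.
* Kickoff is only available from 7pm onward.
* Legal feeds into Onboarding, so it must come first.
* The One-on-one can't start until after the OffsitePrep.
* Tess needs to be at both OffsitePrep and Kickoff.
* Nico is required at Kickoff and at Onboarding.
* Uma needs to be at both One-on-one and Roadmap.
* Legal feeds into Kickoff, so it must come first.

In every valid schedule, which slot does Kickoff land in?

Kickoff's window is 7pm–8pm.
One-on-one is fixed at 7pm, and Kickoff can't share a slot with One-on-one.
So Kickoff must be 8pm.

8pm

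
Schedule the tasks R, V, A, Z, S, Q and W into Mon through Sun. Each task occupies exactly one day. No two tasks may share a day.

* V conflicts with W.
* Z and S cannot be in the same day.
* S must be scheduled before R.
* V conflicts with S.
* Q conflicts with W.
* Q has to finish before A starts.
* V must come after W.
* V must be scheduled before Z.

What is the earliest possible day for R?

Precedence pushes R to at least Tue.
R at Tue is achievable: Z in Sun; V in Thu; A in Sat; Q in Fri; W in Wed; R in Tue; S in Mon.

Tue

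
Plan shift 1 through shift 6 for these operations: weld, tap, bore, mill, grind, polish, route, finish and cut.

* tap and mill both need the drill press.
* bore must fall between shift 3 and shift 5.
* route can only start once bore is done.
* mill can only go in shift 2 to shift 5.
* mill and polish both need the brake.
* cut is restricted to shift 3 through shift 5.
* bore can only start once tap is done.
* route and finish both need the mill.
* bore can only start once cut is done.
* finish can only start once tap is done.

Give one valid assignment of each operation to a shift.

polish=shift 1; bore=shift 4; route=shift 5; weld=shift 1; finish=shift 2; tap=shift 1; mill=shift 2; cut=shift 3; grind=shift 1

Checking: tap(shift 1) before bore(shift 4); cut(shift 3) before bore(shift 4); bore(shift 4) before route(shift 5); tap(shift 1) before finish(shift 2); mill(shift 2) != polish(shift 1); tap(shift 1) != mill(shift 2); route(shift 5) != finish(shift 2); bore=shift 4 in [shift 3,shift 5]; mill=shift 2 in [shift 2,shift 5]; cut=shift 3 in [shift 3,shift 5].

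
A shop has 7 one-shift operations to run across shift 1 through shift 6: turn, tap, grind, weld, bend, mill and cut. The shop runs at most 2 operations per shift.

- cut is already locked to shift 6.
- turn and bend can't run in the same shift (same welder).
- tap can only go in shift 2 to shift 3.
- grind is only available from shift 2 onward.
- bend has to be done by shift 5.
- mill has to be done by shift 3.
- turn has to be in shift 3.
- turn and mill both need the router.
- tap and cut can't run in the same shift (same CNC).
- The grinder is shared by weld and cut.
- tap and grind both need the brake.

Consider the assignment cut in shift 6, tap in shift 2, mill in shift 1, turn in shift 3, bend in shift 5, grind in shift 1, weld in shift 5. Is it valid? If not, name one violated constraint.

grind is only available from shift 2 onward — violated.
The grinder is shared by weld and cut — holds.
tap can only go in shift 2 to shift 3 — holds.
tap and grind both need the brake — holds.
cut is already locked to shift 6 — holds.
turn has to be in shift 3 — holds.
mill has to be done by shift 3 — holds.
tap and cut can't run in the same shift (same CNC) — holds.
turn and bend can't run in the same shift (same welder) — holds.
turn and mill both need the router — holds.
bend has to be done by shift 5 — holds.
The shop runs at most 2 operations per shift — holds.

No. grind is only available from shift 2 onward is not satisfied.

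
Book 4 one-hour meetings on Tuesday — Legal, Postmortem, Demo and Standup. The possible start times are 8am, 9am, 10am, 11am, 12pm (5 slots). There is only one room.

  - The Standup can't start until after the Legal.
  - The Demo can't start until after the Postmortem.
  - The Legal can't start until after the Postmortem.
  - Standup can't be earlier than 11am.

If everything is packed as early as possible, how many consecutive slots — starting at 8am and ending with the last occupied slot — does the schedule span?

4

The precedence chain requires at least 3 distinct slots.
With at most 1 per slot and 4 meetings, at least 4 slots are needed.
Standup can't be placed before 11am — that is slot 4 counting from 8am — so the schedule must run through at least 4 slots.
4 works (last occupied slot: 11am): for example Standup in 11am; Postmortem in 8am; Demo in 10am; Legal in 9am.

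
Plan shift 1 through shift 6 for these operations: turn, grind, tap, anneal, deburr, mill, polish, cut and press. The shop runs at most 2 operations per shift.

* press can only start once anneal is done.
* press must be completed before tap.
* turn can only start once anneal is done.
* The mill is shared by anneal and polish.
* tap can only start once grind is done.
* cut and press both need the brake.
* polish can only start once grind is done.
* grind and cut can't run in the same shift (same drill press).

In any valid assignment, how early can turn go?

Precedence pushes turn to at least shift 2.
turn at shift 2 is achievable: mill=shift 4, deburr=shift 4, grind=shift 1, anneal=shift 1, cut=shift 5, press=shift 2, turn=shift 2, tap=shift 3, polish=shift 3.

shift 2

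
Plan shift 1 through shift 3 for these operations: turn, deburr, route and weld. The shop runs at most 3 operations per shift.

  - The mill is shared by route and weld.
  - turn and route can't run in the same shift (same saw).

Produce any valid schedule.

route -> shift 2, turn -> shift 1, weld -> shift 1, deburr -> shift 1

Checking: route(shift 2) != weld(shift 1); turn(shift 1) != route(shift 2); max 3 per shift (cap 3).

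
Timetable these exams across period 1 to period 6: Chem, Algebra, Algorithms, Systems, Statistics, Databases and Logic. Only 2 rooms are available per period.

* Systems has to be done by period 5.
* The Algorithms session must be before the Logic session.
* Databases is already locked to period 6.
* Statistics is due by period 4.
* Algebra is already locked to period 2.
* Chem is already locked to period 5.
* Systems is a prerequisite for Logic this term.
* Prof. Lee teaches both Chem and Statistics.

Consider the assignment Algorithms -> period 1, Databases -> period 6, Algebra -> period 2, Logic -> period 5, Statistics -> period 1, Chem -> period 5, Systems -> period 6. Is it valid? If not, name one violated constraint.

No. Systems is a prerequisite for Logic this term is not satisfied.

The Algorithms session must be before the Logic session — holds.
Statistics is due by period 4 — holds.
Only 2 rooms are available per period — holds.
Algebra is already locked to period 2 — holds.
Databases is already locked to period 6 — holds.
Chem is already locked to period 5 — holds.
Prof. Lee teaches both Chem and Statistics — holds.
Systems is a prerequisite for Logic this term — violated.
Systems has to be done by period 5 — violated.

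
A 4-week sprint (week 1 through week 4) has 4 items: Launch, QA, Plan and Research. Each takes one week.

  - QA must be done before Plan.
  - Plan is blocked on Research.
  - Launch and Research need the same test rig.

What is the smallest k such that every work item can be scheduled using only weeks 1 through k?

2 weeks

The precedence chain requires at least 2 distinct weeks.
2 works (last occupied week: week 2): for example Research -> week 1, QA -> week 1, Launch -> week 2, Plan -> week 2.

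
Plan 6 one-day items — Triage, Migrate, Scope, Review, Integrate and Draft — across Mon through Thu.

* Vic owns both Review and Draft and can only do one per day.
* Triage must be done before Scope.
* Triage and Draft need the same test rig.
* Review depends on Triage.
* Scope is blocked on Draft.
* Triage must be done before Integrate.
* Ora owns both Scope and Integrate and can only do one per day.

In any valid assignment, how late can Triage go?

Downstream work caps Triage at Wed.
Triage at Tue is achievable: Draft -> Mon, Triage -> Tue, Scope -> Wed, Migrate -> Mon, Review -> Wed, Integrate -> Thu.
Nothing later works — the conflict constraints rule out every day after Tue.

Tue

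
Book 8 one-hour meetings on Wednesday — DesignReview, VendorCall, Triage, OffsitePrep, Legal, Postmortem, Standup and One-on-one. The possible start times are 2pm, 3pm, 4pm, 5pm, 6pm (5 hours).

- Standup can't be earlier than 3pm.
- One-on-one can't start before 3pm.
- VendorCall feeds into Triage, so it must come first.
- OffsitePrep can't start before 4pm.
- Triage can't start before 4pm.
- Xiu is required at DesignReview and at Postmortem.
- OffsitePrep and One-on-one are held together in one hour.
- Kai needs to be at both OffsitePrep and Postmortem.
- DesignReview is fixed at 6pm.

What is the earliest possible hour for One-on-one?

4pm

One-on-one is available from 3pm; One-on-one must be in the same hour as OffsitePrep, which can't be before 4pm, so One-on-one is at least 4pm.
One-on-one at 4pm is achievable: VendorCall=2pm; OffsitePrep=4pm; One-on-one=4pm; Legal=2pm; Postmortem=2pm; Standup=3pm; DesignReview=6pm; Triage=4pm.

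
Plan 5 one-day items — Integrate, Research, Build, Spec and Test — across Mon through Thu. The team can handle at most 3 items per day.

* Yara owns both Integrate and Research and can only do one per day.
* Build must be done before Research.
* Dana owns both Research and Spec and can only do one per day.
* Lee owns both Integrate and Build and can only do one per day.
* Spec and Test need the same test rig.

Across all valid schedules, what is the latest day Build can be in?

Downstream work caps Build at Wed.
Build at Wed is achievable: Research -> Thu, Integrate -> Mon, Build -> Wed, Spec -> Mon, Test -> Tue.

Wed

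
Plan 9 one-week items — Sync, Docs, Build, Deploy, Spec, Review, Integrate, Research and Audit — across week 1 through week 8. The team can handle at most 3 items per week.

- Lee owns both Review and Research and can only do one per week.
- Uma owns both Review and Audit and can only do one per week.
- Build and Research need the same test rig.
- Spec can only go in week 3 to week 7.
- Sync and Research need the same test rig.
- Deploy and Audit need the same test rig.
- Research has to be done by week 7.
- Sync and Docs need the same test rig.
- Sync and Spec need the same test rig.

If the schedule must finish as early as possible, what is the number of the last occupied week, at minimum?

With at most 3 per week and 9 tasks, at least 3 weeks are needed.
Spec can't be placed before week 3, so the schedule must run through at least week 3.
3 works (last occupied week: week 3): for example Audit in week 3; Review in week 2; Integrate in week 2; Deploy in week 1; Sync in week 1; Research in week 3; Build in week 1; Spec in week 3; Docs in week 2.

3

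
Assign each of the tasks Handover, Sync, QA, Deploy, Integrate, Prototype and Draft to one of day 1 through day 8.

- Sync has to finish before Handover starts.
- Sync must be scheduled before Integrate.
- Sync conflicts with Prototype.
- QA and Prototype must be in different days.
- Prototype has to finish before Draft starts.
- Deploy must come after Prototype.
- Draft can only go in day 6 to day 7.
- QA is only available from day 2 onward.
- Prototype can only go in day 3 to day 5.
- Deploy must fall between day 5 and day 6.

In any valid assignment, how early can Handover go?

day 2

Precedence pushes Handover to at least day 2.
Handover at day 2 is achievable: Deploy in day 5; Sync in day 1; QA in day 2; Integrate in day 2; Handover in day 2; Draft in day 6; Prototype in day 3.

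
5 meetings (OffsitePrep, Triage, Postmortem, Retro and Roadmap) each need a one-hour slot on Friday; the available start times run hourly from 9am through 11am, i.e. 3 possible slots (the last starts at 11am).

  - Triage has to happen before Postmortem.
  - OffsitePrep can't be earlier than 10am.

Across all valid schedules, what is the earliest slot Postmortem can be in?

10am

Precedence pushes Postmortem to at least 10am.
Postmortem at 10am is achievable: Retro -> 9am; Roadmap -> 9am; Postmortem -> 10am; OffsitePrep -> 10am; Triage -> 9am.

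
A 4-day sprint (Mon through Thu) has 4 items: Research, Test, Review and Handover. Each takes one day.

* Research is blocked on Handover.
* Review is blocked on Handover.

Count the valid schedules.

Splitting on Research: it can be Tue (12), Wed (20), Thu (24). Listing each branch's schedules as (Test, Review, Handover):
Research=Tue: (Mon,Tue,Mon) (Mon,Wed,Mon) (Mon,Thu,Mon) (Tue,Tue,Mon) (Tue,Wed,Mon) (Tue,Thu,Mon) (Wed,Tue,Mon) (Wed,Wed,Mon) (Wed,Thu,Mon) (Thu,Tue,Mon) (Thu,Wed,Mon) (Thu,Thu,Mon) — 12.
Research=Wed: (Mon,Tue,Mon) (Mon,Wed,Mon) (Mon,Wed,Tue) (Mon,Thu,Mon) (Mon,Thu,Tue) (Tue,Tue,Mon) (Tue,Wed,Mon) (Tue,Wed,Tue) (Tue,Thu,Mon) (Tue,Thu,Tue) (Wed,Tue,Mon) (Wed,Wed,Mon) (Wed,Wed,Tue) (Wed,Thu,Mon) (Wed,Thu,Tue) (Thu,Tue,Mon) (Thu,Wed,Mon) (Thu,Wed,Tue) (Thu,Thu,Mon) (Thu,Thu,Tue) — 20.
Research=Thu: (Mon,Tue,Mon) (Mon,Wed,Mon) (Mon,Wed,Tue) (Mon,Thu,Mon) (Mon,Thu,Tue) (Mon,Thu,Wed) (Tue,Tue,Mon) (Tue,Wed,Mon) (Tue,Wed,Tue) (Tue,Thu,Mon) (Tue,Thu,Tue) (Tue,Thu,Wed) (Wed,Tue,Mon) (Wed,Wed,Mon) (Wed,Wed,Tue) (Wed,Thu,Mon) (Wed,Thu,Tue) (Wed,Thu,Wed) (Thu,Tue,Mon) (Thu,Wed,Mon) (Thu,Wed,Tue) (Thu,Thu,Mon) (Thu,Thu,Tue) (Thu,Thu,Wed) — 24.
Summing: 12 + 20 + 24 = 56.

56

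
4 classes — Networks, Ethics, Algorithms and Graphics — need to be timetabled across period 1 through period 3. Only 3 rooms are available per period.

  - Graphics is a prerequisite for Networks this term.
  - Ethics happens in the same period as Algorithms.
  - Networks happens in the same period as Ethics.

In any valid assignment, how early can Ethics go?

period 2

Ethics must be in the same period as Networks, which can't be before period 2, so Ethics is at least period 2.
Ethics at period 2 is achievable: Networks in period 2, Algorithms in period 2, Ethics in period 2, Graphics in period 1.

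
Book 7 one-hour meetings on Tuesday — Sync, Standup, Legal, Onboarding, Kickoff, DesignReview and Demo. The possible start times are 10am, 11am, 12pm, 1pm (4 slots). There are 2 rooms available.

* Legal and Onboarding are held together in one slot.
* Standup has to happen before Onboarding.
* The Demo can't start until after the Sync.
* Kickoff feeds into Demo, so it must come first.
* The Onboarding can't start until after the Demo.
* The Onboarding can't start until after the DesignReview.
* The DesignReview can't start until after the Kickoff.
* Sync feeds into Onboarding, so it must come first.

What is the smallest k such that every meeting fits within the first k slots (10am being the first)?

The precedence chain requires at least 3 distinct slots.
With at most 2 per slot and 7 meetings, at least 4 slots are needed.
4 works (last occupied slot: 1pm): for example Sync=10am, Kickoff=10am, Demo=11am, Standup=12pm, DesignReview=11am, Legal=1pm, Onboarding=1pm.

4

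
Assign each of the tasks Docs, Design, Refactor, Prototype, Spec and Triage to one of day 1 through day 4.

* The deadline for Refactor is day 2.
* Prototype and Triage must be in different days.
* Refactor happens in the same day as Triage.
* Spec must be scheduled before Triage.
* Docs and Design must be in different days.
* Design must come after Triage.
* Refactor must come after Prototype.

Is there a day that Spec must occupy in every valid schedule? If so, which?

Downstream work caps Spec at day 1.
So Spec is pinned to day 1.

day 1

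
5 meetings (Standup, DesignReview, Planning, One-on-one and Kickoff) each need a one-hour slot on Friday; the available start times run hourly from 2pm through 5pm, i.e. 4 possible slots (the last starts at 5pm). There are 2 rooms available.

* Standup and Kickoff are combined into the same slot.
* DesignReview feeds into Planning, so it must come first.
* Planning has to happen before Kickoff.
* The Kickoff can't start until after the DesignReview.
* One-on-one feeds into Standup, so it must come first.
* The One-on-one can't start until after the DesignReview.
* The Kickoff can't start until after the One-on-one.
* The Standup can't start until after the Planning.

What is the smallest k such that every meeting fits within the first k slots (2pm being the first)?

The precedence chain requires at least 3 distinct slots.
With at most 2 per slot and 5 meetings, at least 3 slots are needed.
3 works (last occupied slot: 4pm): for example One-on-one in 3pm, DesignReview in 2pm, Standup in 4pm, Planning in 3pm, Kickoff in 4pm.

3 slots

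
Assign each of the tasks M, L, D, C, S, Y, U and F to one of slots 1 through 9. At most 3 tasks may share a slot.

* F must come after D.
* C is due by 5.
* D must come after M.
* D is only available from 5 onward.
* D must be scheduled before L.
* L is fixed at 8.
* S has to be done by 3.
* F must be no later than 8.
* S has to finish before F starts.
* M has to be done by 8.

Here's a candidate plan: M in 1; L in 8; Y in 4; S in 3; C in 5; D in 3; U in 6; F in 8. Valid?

No. D is only available from 5 onward is not satisfied.

D is only available from 5 onward — violated.
L is fixed at 8 — holds.
M has to be done by 8 — holds.
S has to finish before F starts — holds.
D must come after M — holds.
F must be no later than 8 — holds.
S has to be done by 3 — holds.
F must come after D — holds.
D must be scheduled before L — holds.
C is due by 5 — holds.
At most 3 tasks may share a slot — holds.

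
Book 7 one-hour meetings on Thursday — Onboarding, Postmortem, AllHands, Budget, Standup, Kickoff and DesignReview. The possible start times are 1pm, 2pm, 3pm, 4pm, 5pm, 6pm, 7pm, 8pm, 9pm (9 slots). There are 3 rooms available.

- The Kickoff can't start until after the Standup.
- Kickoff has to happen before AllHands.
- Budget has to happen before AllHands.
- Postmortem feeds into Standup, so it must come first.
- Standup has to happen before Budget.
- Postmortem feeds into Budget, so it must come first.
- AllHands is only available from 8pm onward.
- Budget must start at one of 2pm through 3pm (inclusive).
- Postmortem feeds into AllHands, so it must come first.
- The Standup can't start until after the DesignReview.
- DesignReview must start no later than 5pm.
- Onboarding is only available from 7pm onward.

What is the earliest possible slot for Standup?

Precedence pushes Standup to at least 2pm; downstream work caps Standup at 2pm.
Standup at 2pm is achievable: DesignReview -> 1pm; AllHands -> 8pm; Budget -> 3pm; Standup -> 2pm; Onboarding -> 7pm; Postmortem -> 1pm; Kickoff -> 3pm.

2pm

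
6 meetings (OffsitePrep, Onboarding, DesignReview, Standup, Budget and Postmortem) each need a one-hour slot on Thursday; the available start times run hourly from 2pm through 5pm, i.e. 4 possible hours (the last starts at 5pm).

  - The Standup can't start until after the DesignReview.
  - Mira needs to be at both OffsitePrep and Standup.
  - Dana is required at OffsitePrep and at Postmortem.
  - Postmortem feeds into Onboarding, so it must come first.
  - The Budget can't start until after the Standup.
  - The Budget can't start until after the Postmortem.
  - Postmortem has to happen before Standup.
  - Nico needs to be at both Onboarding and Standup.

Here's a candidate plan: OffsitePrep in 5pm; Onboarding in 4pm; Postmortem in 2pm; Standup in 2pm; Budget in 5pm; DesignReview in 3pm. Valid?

The Budget can't start until after the Standup — holds.
Nico needs to be at both Onboarding and Standup — holds.
Postmortem feeds into Onboarding, so it must come first — holds.
Postmortem has to happen before Standup — violated.
The Standup can't start until after the DesignReview — violated.
Mira needs to be at both OffsitePrep and Standup — holds.
Dana is required at OffsitePrep and at Postmortem — holds.
The Budget can't start until after the Postmortem — holds.

No. The Standup can't start until after the DesignReview is not satisfied.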